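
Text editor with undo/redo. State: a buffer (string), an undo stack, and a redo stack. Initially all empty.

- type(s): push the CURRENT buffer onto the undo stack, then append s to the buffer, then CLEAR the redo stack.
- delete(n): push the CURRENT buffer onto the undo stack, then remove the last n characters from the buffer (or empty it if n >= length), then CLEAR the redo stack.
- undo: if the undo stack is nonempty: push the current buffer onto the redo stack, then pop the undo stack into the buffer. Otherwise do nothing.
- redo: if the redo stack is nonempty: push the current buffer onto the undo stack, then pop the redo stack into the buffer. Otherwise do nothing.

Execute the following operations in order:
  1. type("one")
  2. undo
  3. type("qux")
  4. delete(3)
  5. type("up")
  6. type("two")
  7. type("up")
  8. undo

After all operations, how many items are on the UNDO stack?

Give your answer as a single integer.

Answer: 4

Derivation:
After op 1 (type): buf='one' undo_depth=1 redo_depth=0
After op 2 (undo): buf='(empty)' undo_depth=0 redo_depth=1
After op 3 (type): buf='qux' undo_depth=1 redo_depth=0
After op 4 (delete): buf='(empty)' undo_depth=2 redo_depth=0
After op 5 (type): buf='up' undo_depth=3 redo_depth=0
After op 6 (type): buf='uptwo' undo_depth=4 redo_depth=0
After op 7 (type): buf='uptwoup' undo_depth=5 redo_depth=0
After op 8 (undo): buf='uptwo' undo_depth=4 redo_depth=1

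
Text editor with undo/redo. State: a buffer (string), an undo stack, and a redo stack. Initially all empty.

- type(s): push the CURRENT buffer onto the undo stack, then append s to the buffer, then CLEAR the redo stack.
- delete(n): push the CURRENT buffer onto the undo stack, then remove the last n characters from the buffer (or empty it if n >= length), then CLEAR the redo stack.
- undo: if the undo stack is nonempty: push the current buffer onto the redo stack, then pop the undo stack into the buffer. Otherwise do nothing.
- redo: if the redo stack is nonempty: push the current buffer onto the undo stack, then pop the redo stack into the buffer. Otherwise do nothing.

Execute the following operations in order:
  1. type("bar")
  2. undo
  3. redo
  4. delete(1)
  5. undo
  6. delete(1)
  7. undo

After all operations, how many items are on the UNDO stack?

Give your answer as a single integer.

Answer: 1

Derivation:
After op 1 (type): buf='bar' undo_depth=1 redo_depth=0
After op 2 (undo): buf='(empty)' undo_depth=0 redo_depth=1
After op 3 (redo): buf='bar' undo_depth=1 redo_depth=0
After op 4 (delete): buf='ba' undo_depth=2 redo_depth=0
After op 5 (undo): buf='bar' undo_depth=1 redo_depth=1
After op 6 (delete): buf='ba' undo_depth=2 redo_depth=0
After op 7 (undo): buf='bar' undo_depth=1 redo_depth=1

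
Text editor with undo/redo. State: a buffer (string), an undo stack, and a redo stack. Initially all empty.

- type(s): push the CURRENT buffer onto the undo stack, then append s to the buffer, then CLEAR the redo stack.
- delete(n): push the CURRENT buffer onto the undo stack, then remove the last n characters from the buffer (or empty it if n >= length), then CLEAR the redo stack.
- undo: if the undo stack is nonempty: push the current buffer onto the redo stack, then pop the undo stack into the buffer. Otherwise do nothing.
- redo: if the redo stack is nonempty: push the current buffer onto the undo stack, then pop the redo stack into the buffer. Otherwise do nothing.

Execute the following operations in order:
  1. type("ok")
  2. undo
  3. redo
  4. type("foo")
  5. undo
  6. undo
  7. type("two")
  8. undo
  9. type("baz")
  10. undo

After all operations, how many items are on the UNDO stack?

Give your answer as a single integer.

Answer: 0

Derivation:
After op 1 (type): buf='ok' undo_depth=1 redo_depth=0
After op 2 (undo): buf='(empty)' undo_depth=0 redo_depth=1
After op 3 (redo): buf='ok' undo_depth=1 redo_depth=0
After op 4 (type): buf='okfoo' undo_depth=2 redo_depth=0
After op 5 (undo): buf='ok' undo_depth=1 redo_depth=1
After op 6 (undo): buf='(empty)' undo_depth=0 redo_depth=2
After op 7 (type): buf='two' undo_depth=1 redo_depth=0
After op 8 (undo): buf='(empty)' undo_depth=0 redo_depth=1
After op 9 (type): buf='baz' undo_depth=1 redo_depth=0
After op 10 (undo): buf='(empty)' undo_depth=0 redo_depth=1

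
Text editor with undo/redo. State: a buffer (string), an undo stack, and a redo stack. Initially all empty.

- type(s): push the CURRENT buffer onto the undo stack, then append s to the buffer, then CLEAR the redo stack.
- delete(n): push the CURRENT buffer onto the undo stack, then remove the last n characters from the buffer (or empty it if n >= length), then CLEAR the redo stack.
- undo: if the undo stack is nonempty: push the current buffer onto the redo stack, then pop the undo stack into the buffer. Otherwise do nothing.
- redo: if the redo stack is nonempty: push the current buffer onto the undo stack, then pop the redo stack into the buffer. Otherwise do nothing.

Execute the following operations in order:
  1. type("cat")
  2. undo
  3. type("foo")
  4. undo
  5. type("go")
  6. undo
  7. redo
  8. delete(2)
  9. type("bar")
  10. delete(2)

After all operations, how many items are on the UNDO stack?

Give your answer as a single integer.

After op 1 (type): buf='cat' undo_depth=1 redo_depth=0
After op 2 (undo): buf='(empty)' undo_depth=0 redo_depth=1
After op 3 (type): buf='foo' undo_depth=1 redo_depth=0
After op 4 (undo): buf='(empty)' undo_depth=0 redo_depth=1
After op 5 (type): buf='go' undo_depth=1 redo_depth=0
After op 6 (undo): buf='(empty)' undo_depth=0 redo_depth=1
After op 7 (redo): buf='go' undo_depth=1 redo_depth=0
After op 8 (delete): buf='(empty)' undo_depth=2 redo_depth=0
After op 9 (type): buf='bar' undo_depth=3 redo_depth=0
After op 10 (delete): buf='b' undo_depth=4 redo_depth=0

Answer: 4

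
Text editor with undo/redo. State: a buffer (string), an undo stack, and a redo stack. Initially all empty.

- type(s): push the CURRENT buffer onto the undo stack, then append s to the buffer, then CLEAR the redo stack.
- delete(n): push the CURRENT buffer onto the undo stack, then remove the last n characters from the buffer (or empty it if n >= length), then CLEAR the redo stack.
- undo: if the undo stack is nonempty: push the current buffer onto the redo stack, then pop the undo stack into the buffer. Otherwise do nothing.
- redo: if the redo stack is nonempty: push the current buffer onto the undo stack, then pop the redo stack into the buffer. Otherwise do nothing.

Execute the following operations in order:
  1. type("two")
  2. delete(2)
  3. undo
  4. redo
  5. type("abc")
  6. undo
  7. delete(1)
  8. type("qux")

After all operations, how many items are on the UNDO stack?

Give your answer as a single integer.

After op 1 (type): buf='two' undo_depth=1 redo_depth=0
After op 2 (delete): buf='t' undo_depth=2 redo_depth=0
After op 3 (undo): buf='two' undo_depth=1 redo_depth=1
After op 4 (redo): buf='t' undo_depth=2 redo_depth=0
After op 5 (type): buf='tabc' undo_depth=3 redo_depth=0
After op 6 (undo): buf='t' undo_depth=2 redo_depth=1
After op 7 (delete): buf='(empty)' undo_depth=3 redo_depth=0
After op 8 (type): buf='qux' undo_depth=4 redo_depth=0

Answer: 4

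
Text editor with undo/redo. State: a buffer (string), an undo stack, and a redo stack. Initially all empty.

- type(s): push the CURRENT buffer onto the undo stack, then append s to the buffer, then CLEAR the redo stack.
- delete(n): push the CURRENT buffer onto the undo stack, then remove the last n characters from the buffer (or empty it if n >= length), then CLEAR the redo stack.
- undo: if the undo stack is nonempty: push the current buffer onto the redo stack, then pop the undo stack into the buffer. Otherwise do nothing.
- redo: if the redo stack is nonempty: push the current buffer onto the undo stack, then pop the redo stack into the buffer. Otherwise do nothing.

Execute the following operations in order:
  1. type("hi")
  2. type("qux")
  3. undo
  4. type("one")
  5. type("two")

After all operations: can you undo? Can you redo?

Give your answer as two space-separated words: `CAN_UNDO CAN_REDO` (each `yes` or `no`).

Answer: yes no

Derivation:
After op 1 (type): buf='hi' undo_depth=1 redo_depth=0
After op 2 (type): buf='hiqux' undo_depth=2 redo_depth=0
After op 3 (undo): buf='hi' undo_depth=1 redo_depth=1
After op 4 (type): buf='hione' undo_depth=2 redo_depth=0
After op 5 (type): buf='hionetwo' undo_depth=3 redo_depth=0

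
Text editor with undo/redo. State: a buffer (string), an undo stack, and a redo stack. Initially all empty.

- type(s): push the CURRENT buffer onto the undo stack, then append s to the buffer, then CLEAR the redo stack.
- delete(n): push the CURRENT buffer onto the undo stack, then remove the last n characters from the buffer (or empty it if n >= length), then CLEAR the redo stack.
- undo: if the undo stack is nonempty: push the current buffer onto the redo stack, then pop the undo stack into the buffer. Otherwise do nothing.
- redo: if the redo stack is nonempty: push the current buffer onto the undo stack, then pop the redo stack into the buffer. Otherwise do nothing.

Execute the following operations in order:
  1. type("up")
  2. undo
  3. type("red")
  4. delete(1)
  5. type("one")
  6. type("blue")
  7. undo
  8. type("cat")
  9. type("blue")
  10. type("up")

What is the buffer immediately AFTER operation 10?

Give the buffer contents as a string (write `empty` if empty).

Answer: reonecatblueup

Derivation:
After op 1 (type): buf='up' undo_depth=1 redo_depth=0
After op 2 (undo): buf='(empty)' undo_depth=0 redo_depth=1
After op 3 (type): buf='red' undo_depth=1 redo_depth=0
After op 4 (delete): buf='re' undo_depth=2 redo_depth=0
After op 5 (type): buf='reone' undo_depth=3 redo_depth=0
After op 6 (type): buf='reoneblue' undo_depth=4 redo_depth=0
After op 7 (undo): buf='reone' undo_depth=3 redo_depth=1
After op 8 (type): buf='reonecat' undo_depth=4 redo_depth=0
After op 9 (type): buf='reonecatblue' undo_depth=5 redo_depth=0
After op 10 (type): buf='reonecatblueup' undo_depth=6 redo_depth=0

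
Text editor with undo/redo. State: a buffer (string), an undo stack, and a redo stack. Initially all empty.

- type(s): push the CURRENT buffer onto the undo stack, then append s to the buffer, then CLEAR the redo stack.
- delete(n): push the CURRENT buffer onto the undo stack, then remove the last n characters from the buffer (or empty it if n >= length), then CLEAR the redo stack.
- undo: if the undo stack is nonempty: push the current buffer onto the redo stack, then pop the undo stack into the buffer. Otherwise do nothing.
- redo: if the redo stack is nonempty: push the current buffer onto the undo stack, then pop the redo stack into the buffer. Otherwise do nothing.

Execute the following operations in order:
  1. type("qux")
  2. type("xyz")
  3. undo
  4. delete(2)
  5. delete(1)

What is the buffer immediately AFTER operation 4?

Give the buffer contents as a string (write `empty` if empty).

Answer: q

Derivation:
After op 1 (type): buf='qux' undo_depth=1 redo_depth=0
After op 2 (type): buf='quxxyz' undo_depth=2 redo_depth=0
After op 3 (undo): buf='qux' undo_depth=1 redo_depth=1
After op 4 (delete): buf='q' undo_depth=2 redo_depth=0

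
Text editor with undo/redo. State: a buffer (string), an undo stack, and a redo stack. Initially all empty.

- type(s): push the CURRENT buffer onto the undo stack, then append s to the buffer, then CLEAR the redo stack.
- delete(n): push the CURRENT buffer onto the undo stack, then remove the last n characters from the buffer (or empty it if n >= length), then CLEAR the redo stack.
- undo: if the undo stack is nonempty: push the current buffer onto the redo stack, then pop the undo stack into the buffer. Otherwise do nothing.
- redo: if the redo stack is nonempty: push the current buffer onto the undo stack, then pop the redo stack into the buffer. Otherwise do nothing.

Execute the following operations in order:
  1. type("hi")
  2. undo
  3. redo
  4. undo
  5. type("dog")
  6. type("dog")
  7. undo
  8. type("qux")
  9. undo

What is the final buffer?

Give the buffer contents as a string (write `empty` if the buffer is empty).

Answer: dog

Derivation:
After op 1 (type): buf='hi' undo_depth=1 redo_depth=0
After op 2 (undo): buf='(empty)' undo_depth=0 redo_depth=1
After op 3 (redo): buf='hi' undo_depth=1 redo_depth=0
After op 4 (undo): buf='(empty)' undo_depth=0 redo_depth=1
After op 5 (type): buf='dog' undo_depth=1 redo_depth=0
After op 6 (type): buf='dogdog' undo_depth=2 redo_depth=0
After op 7 (undo): buf='dog' undo_depth=1 redo_depth=1
After op 8 (type): buf='dogqux' undo_depth=2 redo_depth=0
After op 9 (undo): buf='dog' undo_depth=1 redo_depth=1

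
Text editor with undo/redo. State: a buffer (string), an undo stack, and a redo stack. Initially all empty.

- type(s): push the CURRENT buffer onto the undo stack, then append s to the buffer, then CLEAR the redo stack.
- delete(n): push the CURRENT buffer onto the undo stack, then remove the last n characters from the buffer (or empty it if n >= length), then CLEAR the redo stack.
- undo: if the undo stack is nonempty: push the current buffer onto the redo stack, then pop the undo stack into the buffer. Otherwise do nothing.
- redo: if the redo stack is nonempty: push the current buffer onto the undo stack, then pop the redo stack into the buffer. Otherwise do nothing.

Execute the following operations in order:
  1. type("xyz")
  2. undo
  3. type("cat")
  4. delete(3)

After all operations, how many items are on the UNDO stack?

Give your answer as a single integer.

After op 1 (type): buf='xyz' undo_depth=1 redo_depth=0
After op 2 (undo): buf='(empty)' undo_depth=0 redo_depth=1
After op 3 (type): buf='cat' undo_depth=1 redo_depth=0
After op 4 (delete): buf='(empty)' undo_depth=2 redo_depth=0

Answer: 2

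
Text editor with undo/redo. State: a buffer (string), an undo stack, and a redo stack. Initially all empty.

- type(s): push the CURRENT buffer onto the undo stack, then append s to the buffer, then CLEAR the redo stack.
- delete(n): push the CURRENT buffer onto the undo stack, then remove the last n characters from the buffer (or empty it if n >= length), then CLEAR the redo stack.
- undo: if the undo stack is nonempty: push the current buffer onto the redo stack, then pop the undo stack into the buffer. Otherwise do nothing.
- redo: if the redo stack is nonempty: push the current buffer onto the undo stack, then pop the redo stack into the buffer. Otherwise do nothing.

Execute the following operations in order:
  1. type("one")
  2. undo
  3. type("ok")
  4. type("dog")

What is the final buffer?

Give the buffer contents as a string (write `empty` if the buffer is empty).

Answer: okdog

Derivation:
After op 1 (type): buf='one' undo_depth=1 redo_depth=0
After op 2 (undo): buf='(empty)' undo_depth=0 redo_depth=1
After op 3 (type): buf='ok' undo_depth=1 redo_depth=0
After op 4 (type): buf='okdog' undo_depth=2 redo_depth=0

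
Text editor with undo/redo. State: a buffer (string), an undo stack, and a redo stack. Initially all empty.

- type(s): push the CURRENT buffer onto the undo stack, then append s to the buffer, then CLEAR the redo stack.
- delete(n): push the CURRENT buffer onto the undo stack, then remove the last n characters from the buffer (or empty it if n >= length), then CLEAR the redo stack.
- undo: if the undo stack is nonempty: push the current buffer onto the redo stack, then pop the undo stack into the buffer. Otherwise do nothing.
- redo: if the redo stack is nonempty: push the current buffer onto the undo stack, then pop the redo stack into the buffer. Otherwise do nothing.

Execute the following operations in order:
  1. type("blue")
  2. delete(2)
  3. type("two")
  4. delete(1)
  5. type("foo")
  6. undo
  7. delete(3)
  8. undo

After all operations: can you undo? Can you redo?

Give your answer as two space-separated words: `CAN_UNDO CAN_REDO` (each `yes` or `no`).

Answer: yes yes

Derivation:
After op 1 (type): buf='blue' undo_depth=1 redo_depth=0
After op 2 (delete): buf='bl' undo_depth=2 redo_depth=0
After op 3 (type): buf='bltwo' undo_depth=3 redo_depth=0
After op 4 (delete): buf='bltw' undo_depth=4 redo_depth=0
After op 5 (type): buf='bltwfoo' undo_depth=5 redo_depth=0
After op 6 (undo): buf='bltw' undo_depth=4 redo_depth=1
After op 7 (delete): buf='b' undo_depth=5 redo_depth=0
After op 8 (undo): buf='bltw' undo_depth=4 redo_depth=1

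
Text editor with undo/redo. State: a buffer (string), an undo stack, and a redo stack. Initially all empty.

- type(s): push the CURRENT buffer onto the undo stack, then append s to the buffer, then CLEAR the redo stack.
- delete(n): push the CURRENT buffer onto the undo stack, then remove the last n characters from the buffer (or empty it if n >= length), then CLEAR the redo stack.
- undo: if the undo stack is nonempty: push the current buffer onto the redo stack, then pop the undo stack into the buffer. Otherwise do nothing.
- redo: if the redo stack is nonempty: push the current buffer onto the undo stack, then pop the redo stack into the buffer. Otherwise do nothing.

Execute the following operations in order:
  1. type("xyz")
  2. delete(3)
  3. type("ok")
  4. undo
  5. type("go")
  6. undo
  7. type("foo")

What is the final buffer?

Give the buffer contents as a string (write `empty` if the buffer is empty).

Answer: foo

Derivation:
After op 1 (type): buf='xyz' undo_depth=1 redo_depth=0
After op 2 (delete): buf='(empty)' undo_depth=2 redo_depth=0
After op 3 (type): buf='ok' undo_depth=3 redo_depth=0
After op 4 (undo): buf='(empty)' undo_depth=2 redo_depth=1
After op 5 (type): buf='go' undo_depth=3 redo_depth=0
After op 6 (undo): buf='(empty)' undo_depth=2 redo_depth=1
After op 7 (type): buf='foo' undo_depth=3 redo_depth=0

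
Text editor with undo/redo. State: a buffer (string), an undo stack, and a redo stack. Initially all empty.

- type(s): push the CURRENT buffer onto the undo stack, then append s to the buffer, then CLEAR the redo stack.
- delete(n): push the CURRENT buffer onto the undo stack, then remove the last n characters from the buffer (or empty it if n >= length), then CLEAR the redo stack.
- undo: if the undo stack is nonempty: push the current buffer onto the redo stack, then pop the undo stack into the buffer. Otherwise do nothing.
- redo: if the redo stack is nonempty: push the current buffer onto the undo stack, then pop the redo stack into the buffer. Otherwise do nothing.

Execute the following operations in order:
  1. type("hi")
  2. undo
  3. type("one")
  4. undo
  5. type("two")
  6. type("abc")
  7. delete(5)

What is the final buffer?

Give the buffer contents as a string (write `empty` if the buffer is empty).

After op 1 (type): buf='hi' undo_depth=1 redo_depth=0
After op 2 (undo): buf='(empty)' undo_depth=0 redo_depth=1
After op 3 (type): buf='one' undo_depth=1 redo_depth=0
After op 4 (undo): buf='(empty)' undo_depth=0 redo_depth=1
After op 5 (type): buf='two' undo_depth=1 redo_depth=0
After op 6 (type): buf='twoabc' undo_depth=2 redo_depth=0
After op 7 (delete): buf='t' undo_depth=3 redo_depth=0

Answer: t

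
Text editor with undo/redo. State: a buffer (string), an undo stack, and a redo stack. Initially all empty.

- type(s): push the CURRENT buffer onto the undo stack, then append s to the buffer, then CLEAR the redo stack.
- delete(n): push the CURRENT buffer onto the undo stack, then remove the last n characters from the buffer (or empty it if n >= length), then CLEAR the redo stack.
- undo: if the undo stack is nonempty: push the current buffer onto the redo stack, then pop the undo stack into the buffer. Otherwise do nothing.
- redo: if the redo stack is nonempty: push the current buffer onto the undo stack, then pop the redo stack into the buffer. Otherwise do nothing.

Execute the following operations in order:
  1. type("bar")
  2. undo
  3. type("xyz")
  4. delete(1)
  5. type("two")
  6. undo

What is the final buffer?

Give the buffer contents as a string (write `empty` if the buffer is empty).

Answer: xy

Derivation:
After op 1 (type): buf='bar' undo_depth=1 redo_depth=0
After op 2 (undo): buf='(empty)' undo_depth=0 redo_depth=1
After op 3 (type): buf='xyz' undo_depth=1 redo_depth=0
After op 4 (delete): buf='xy' undo_depth=2 redo_depth=0
After op 5 (type): buf='xytwo' undo_depth=3 redo_depth=0
After op 6 (undo): buf='xy' undo_depth=2 redo_depth=1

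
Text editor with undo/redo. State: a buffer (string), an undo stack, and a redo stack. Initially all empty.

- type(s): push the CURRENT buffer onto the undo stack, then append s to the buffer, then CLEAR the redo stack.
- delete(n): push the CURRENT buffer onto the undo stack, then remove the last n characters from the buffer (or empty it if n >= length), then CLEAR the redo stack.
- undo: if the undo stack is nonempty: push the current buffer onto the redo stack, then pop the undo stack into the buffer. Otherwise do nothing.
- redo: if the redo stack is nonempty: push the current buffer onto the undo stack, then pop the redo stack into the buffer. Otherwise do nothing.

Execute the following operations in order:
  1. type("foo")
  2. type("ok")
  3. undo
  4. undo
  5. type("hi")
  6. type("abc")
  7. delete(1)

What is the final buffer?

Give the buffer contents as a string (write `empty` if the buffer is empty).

After op 1 (type): buf='foo' undo_depth=1 redo_depth=0
After op 2 (type): buf='foook' undo_depth=2 redo_depth=0
After op 3 (undo): buf='foo' undo_depth=1 redo_depth=1
After op 4 (undo): buf='(empty)' undo_depth=0 redo_depth=2
After op 5 (type): buf='hi' undo_depth=1 redo_depth=0
After op 6 (type): buf='hiabc' undo_depth=2 redo_depth=0
After op 7 (delete): buf='hiab' undo_depth=3 redo_depth=0

Answer: hiab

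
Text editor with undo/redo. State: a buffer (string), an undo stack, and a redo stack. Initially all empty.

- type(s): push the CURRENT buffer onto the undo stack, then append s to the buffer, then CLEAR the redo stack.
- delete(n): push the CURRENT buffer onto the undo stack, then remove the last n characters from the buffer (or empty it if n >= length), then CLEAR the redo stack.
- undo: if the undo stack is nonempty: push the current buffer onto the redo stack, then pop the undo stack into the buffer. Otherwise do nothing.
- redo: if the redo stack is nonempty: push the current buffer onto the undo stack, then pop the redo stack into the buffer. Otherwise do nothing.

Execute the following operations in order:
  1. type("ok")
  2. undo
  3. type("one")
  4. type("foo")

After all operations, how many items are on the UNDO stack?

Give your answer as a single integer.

Answer: 2

Derivation:
After op 1 (type): buf='ok' undo_depth=1 redo_depth=0
After op 2 (undo): buf='(empty)' undo_depth=0 redo_depth=1
After op 3 (type): buf='one' undo_depth=1 redo_depth=0
After op 4 (type): buf='onefoo' undo_depth=2 redo_depth=0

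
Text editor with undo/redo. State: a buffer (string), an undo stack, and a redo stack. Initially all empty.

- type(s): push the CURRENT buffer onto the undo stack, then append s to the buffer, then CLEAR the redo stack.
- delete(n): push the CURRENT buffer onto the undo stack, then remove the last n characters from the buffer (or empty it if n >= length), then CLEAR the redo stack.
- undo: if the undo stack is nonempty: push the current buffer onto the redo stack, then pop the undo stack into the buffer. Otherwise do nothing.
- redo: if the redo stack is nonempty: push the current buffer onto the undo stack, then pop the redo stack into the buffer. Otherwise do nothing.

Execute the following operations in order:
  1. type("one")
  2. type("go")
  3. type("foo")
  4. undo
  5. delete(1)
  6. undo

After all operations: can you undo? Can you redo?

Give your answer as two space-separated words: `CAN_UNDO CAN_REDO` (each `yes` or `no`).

Answer: yes yes

Derivation:
After op 1 (type): buf='one' undo_depth=1 redo_depth=0
After op 2 (type): buf='onego' undo_depth=2 redo_depth=0
After op 3 (type): buf='onegofoo' undo_depth=3 redo_depth=0
After op 4 (undo): buf='onego' undo_depth=2 redo_depth=1
After op 5 (delete): buf='oneg' undo_depth=3 redo_depth=0
After op 6 (undo): buf='onego' undo_depth=2 redo_depth=1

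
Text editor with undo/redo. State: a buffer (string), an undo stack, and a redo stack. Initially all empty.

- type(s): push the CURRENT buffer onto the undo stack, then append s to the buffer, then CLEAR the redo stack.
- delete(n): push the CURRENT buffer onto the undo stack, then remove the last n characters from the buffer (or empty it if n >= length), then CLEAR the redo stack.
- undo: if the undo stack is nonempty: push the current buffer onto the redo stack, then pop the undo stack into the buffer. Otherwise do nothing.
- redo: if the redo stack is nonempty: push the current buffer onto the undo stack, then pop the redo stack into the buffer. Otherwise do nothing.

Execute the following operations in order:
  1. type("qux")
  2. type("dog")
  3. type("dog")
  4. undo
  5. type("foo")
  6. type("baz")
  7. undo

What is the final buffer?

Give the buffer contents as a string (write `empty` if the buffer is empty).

After op 1 (type): buf='qux' undo_depth=1 redo_depth=0
After op 2 (type): buf='quxdog' undo_depth=2 redo_depth=0
After op 3 (type): buf='quxdogdog' undo_depth=3 redo_depth=0
After op 4 (undo): buf='quxdog' undo_depth=2 redo_depth=1
After op 5 (type): buf='quxdogfoo' undo_depth=3 redo_depth=0
After op 6 (type): buf='quxdogfoobaz' undo_depth=4 redo_depth=0
After op 7 (undo): buf='quxdogfoo' undo_depth=3 redo_depth=1

Answer: quxdogfoo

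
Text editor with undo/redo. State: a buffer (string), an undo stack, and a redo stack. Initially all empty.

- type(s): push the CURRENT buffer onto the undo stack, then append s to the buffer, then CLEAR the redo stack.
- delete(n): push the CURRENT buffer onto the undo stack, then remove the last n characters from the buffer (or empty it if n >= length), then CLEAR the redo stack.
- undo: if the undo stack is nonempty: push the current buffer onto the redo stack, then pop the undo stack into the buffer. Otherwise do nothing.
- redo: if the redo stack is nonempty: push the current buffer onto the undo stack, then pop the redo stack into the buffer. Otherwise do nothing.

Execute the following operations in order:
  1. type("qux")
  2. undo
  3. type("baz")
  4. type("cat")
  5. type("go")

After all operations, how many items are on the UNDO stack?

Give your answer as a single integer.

After op 1 (type): buf='qux' undo_depth=1 redo_depth=0
After op 2 (undo): buf='(empty)' undo_depth=0 redo_depth=1
After op 3 (type): buf='baz' undo_depth=1 redo_depth=0
After op 4 (type): buf='bazcat' undo_depth=2 redo_depth=0
After op 5 (type): buf='bazcatgo' undo_depth=3 redo_depth=0

Answer: 3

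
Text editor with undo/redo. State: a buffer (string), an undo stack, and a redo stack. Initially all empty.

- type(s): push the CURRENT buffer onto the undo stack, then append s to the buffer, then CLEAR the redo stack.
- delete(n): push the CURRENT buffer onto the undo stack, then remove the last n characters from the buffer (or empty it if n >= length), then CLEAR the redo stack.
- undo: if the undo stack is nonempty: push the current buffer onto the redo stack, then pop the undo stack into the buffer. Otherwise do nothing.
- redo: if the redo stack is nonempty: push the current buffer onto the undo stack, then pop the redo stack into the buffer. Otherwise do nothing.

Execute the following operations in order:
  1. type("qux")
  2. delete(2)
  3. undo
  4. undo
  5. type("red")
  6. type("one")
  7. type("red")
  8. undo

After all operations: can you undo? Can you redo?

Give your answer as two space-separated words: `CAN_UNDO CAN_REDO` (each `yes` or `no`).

Answer: yes yes

Derivation:
After op 1 (type): buf='qux' undo_depth=1 redo_depth=0
After op 2 (delete): buf='q' undo_depth=2 redo_depth=0
After op 3 (undo): buf='qux' undo_depth=1 redo_depth=1
After op 4 (undo): buf='(empty)' undo_depth=0 redo_depth=2
After op 5 (type): buf='red' undo_depth=1 redo_depth=0
After op 6 (type): buf='redone' undo_depth=2 redo_depth=0
After op 7 (type): buf='redonered' undo_depth=3 redo_depth=0
After op 8 (undo): buf='redone' undo_depth=2 redo_depth=1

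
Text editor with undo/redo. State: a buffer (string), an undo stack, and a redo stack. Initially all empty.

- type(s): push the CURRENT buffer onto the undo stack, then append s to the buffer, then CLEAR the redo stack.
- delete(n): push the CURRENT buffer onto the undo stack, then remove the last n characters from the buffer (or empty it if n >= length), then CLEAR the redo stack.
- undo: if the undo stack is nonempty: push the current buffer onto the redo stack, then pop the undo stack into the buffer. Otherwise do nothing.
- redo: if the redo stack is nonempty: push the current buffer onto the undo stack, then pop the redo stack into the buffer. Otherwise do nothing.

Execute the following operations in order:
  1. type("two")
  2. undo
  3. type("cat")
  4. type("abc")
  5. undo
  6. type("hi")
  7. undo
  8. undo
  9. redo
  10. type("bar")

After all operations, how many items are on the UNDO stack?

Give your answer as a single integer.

After op 1 (type): buf='two' undo_depth=1 redo_depth=0
After op 2 (undo): buf='(empty)' undo_depth=0 redo_depth=1
After op 3 (type): buf='cat' undo_depth=1 redo_depth=0
After op 4 (type): buf='catabc' undo_depth=2 redo_depth=0
After op 5 (undo): buf='cat' undo_depth=1 redo_depth=1
After op 6 (type): buf='cathi' undo_depth=2 redo_depth=0
After op 7 (undo): buf='cat' undo_depth=1 redo_depth=1
After op 8 (undo): buf='(empty)' undo_depth=0 redo_depth=2
After op 9 (redo): buf='cat' undo_depth=1 redo_depth=1
After op 10 (type): buf='catbar' undo_depth=2 redo_depth=0

Answer: 2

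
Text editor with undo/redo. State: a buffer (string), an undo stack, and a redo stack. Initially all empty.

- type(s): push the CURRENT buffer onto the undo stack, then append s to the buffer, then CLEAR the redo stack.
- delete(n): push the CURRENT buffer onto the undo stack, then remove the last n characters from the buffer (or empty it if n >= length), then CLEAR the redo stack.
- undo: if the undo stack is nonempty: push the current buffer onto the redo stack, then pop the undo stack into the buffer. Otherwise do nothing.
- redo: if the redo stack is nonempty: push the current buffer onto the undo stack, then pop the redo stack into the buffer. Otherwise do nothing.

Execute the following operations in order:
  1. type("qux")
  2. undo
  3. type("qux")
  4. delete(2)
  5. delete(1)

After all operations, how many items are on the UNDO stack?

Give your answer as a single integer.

After op 1 (type): buf='qux' undo_depth=1 redo_depth=0
After op 2 (undo): buf='(empty)' undo_depth=0 redo_depth=1
After op 3 (type): buf='qux' undo_depth=1 redo_depth=0
After op 4 (delete): buf='q' undo_depth=2 redo_depth=0
After op 5 (delete): buf='(empty)' undo_depth=3 redo_depth=0

Answer: 3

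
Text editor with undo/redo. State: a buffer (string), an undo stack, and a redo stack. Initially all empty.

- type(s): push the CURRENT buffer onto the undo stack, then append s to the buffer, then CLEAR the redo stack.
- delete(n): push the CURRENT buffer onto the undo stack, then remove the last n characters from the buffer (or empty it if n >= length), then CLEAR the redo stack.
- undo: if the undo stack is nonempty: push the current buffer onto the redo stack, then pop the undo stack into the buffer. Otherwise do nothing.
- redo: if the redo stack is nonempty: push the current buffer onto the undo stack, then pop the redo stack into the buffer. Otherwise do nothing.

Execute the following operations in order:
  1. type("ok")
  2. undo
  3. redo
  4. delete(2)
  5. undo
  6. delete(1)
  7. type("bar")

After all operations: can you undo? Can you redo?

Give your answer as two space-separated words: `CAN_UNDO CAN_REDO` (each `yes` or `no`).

Answer: yes no

Derivation:
After op 1 (type): buf='ok' undo_depth=1 redo_depth=0
After op 2 (undo): buf='(empty)' undo_depth=0 redo_depth=1
After op 3 (redo): buf='ok' undo_depth=1 redo_depth=0
After op 4 (delete): buf='(empty)' undo_depth=2 redo_depth=0
After op 5 (undo): buf='ok' undo_depth=1 redo_depth=1
After op 6 (delete): buf='o' undo_depth=2 redo_depth=0
After op 7 (type): buf='obar' undo_depth=3 redo_depth=0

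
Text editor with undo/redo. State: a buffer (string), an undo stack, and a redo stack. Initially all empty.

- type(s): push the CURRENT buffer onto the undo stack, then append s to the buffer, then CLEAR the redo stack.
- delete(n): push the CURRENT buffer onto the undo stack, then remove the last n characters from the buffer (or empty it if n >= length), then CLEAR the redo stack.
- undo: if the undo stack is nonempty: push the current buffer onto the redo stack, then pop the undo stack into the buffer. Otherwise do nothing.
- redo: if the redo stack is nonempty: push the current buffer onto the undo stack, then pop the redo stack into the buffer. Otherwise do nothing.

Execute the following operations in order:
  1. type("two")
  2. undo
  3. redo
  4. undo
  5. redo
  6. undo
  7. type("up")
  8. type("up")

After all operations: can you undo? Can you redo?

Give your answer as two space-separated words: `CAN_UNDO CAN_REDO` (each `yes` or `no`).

Answer: yes no

Derivation:
After op 1 (type): buf='two' undo_depth=1 redo_depth=0
After op 2 (undo): buf='(empty)' undo_depth=0 redo_depth=1
After op 3 (redo): buf='two' undo_depth=1 redo_depth=0
After op 4 (undo): buf='(empty)' undo_depth=0 redo_depth=1
After op 5 (redo): buf='two' undo_depth=1 redo_depth=0
After op 6 (undo): buf='(empty)' undo_depth=0 redo_depth=1
After op 7 (type): buf='up' undo_depth=1 redo_depth=0
After op 8 (type): buf='upup' undo_depth=2 redo_depth=0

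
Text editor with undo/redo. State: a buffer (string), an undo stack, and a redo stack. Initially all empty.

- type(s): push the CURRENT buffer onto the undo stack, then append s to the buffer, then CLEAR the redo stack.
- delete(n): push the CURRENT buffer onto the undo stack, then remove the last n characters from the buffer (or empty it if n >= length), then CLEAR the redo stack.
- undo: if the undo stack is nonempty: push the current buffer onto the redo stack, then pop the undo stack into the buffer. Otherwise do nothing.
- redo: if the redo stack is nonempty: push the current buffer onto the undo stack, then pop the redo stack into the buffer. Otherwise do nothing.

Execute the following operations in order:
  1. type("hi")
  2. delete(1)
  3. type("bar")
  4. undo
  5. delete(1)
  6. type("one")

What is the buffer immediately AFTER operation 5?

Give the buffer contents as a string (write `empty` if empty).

After op 1 (type): buf='hi' undo_depth=1 redo_depth=0
After op 2 (delete): buf='h' undo_depth=2 redo_depth=0
After op 3 (type): buf='hbar' undo_depth=3 redo_depth=0
After op 4 (undo): buf='h' undo_depth=2 redo_depth=1
After op 5 (delete): buf='(empty)' undo_depth=3 redo_depth=0

Answer: empty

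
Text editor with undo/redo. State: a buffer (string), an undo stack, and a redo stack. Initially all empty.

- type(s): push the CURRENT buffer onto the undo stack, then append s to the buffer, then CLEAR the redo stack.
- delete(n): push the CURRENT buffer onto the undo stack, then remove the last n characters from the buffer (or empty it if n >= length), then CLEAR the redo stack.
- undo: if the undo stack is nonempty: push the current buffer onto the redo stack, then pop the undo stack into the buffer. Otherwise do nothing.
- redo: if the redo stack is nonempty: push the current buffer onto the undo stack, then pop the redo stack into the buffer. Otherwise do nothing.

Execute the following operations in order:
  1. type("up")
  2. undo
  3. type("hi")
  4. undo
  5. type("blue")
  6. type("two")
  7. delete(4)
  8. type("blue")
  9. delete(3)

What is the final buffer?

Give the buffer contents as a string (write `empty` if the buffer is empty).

After op 1 (type): buf='up' undo_depth=1 redo_depth=0
After op 2 (undo): buf='(empty)' undo_depth=0 redo_depth=1
After op 3 (type): buf='hi' undo_depth=1 redo_depth=0
After op 4 (undo): buf='(empty)' undo_depth=0 redo_depth=1
After op 5 (type): buf='blue' undo_depth=1 redo_depth=0
After op 6 (type): buf='bluetwo' undo_depth=2 redo_depth=0
After op 7 (delete): buf='blu' undo_depth=3 redo_depth=0
After op 8 (type): buf='blublue' undo_depth=4 redo_depth=0
After op 9 (delete): buf='blub' undo_depth=5 redo_depth=0

Answer: blub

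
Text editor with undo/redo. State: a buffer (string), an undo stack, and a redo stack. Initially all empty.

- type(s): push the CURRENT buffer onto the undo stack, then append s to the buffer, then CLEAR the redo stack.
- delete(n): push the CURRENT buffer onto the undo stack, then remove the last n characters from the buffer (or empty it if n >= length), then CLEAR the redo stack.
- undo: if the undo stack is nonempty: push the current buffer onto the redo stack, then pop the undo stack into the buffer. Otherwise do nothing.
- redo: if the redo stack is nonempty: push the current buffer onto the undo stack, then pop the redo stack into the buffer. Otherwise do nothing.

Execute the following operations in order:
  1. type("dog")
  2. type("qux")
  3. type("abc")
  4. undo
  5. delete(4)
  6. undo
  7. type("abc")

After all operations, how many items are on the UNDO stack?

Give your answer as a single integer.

After op 1 (type): buf='dog' undo_depth=1 redo_depth=0
After op 2 (type): buf='dogqux' undo_depth=2 redo_depth=0
After op 3 (type): buf='dogquxabc' undo_depth=3 redo_depth=0
After op 4 (undo): buf='dogqux' undo_depth=2 redo_depth=1
After op 5 (delete): buf='do' undo_depth=3 redo_depth=0
After op 6 (undo): buf='dogqux' undo_depth=2 redo_depth=1
After op 7 (type): buf='dogquxabc' undo_depth=3 redo_depth=0

Answer: 3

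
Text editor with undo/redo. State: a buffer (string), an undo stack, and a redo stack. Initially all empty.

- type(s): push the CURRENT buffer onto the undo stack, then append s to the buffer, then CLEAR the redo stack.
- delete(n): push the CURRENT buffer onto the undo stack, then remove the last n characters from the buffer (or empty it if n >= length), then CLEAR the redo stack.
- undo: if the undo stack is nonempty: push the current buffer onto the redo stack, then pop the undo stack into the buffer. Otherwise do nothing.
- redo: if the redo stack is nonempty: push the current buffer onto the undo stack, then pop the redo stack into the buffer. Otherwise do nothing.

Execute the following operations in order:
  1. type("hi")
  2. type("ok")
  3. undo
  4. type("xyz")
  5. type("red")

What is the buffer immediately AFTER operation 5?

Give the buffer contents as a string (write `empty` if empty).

Answer: hixyzred

Derivation:
After op 1 (type): buf='hi' undo_depth=1 redo_depth=0
After op 2 (type): buf='hiok' undo_depth=2 redo_depth=0
After op 3 (undo): buf='hi' undo_depth=1 redo_depth=1
After op 4 (type): buf='hixyz' undo_depth=2 redo_depth=0
After op 5 (type): buf='hixyzred' undo_depth=3 redo_depth=0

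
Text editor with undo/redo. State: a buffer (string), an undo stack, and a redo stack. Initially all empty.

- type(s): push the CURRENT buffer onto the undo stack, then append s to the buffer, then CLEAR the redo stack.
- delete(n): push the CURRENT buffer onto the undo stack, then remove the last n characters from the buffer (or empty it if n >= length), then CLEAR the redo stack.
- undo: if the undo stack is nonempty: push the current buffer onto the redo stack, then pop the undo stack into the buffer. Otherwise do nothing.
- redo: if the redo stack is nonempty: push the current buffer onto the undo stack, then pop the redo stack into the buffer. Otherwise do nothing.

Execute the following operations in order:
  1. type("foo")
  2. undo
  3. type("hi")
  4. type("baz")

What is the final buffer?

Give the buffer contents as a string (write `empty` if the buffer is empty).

Answer: hibaz

Derivation:
After op 1 (type): buf='foo' undo_depth=1 redo_depth=0
After op 2 (undo): buf='(empty)' undo_depth=0 redo_depth=1
After op 3 (type): buf='hi' undo_depth=1 redo_depth=0
After op 4 (type): buf='hibaz' undo_depth=2 redo_depth=0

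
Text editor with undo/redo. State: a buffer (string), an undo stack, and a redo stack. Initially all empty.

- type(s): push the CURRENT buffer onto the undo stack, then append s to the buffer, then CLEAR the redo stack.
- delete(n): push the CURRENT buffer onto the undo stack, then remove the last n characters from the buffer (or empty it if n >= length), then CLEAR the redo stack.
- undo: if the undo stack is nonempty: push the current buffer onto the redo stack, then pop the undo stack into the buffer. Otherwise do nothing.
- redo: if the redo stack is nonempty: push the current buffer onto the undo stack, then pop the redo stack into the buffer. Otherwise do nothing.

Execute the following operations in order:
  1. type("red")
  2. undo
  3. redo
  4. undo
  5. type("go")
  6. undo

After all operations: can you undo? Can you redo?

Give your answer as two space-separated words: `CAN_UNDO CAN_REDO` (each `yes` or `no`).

After op 1 (type): buf='red' undo_depth=1 redo_depth=0
After op 2 (undo): buf='(empty)' undo_depth=0 redo_depth=1
After op 3 (redo): buf='red' undo_depth=1 redo_depth=0
After op 4 (undo): buf='(empty)' undo_depth=0 redo_depth=1
After op 5 (type): buf='go' undo_depth=1 redo_depth=0
After op 6 (undo): buf='(empty)' undo_depth=0 redo_depth=1

Answer: no yes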